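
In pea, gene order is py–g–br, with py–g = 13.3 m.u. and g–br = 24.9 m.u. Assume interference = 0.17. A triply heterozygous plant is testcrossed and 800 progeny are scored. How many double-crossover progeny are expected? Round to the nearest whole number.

22

Map distances give recombination frequencies of 0.133 and 0.249 for the two intervals.
With interference 0.17 (so coincidence = 0.83), expected double-crossover frequency = 0.133 × 0.249 × 0.83 = 0.02749.
Expected number = 0.02749 × 800 = 21.99 ≈ 22.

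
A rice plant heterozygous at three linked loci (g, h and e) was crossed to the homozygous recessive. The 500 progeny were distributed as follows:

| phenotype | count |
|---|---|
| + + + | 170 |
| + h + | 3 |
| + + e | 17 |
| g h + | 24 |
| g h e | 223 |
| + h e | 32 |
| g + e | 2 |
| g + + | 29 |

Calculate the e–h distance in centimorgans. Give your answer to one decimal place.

The two most frequent reciprocal classes, + + + and g h e, are the parental types, so the F1 was + + + / g h e.
The two rarest classes, + h + and g + e, are the double crossovers. Comparing them with the parentals, only the h allele has switched, so h is the middle locus and the order is g – h – e.
Crossovers in the h–e interval produce the single-crossover classes + + e and g h + (17 + 24 = 41) plus the double crossovers (5).
RF(h–e) = (41 + 5) / 500 = 46/500 = 0.0920 → 9.2 centimorgans.

9.2 centimorgans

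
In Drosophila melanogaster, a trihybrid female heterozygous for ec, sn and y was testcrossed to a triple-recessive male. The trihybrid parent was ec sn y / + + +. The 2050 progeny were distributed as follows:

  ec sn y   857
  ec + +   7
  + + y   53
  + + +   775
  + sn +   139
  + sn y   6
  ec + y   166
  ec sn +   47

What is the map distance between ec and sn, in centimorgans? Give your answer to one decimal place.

15.5 centimorgans

The two rarest classes, + sn y and ec + +, are the double crossovers. Comparing them with the parentals, only the ec allele has switched, so ec is the middle locus and the order is y – ec – sn.
Crossovers in the ec–sn interval produce the single-crossover classes ec + y and + sn + (166 + 139 = 305) plus the double crossovers (13).
RF(ec–sn) = (305 + 13) / 2050 = 318/2050 = 0.1551 → 15.5 centimorgans.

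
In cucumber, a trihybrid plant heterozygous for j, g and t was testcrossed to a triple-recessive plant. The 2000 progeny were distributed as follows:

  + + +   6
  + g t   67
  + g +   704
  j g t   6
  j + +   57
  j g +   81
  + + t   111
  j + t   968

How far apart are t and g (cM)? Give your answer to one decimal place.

The two most frequent reciprocal classes, j + t and + g +, are the parental types, so the F1 was j + t / + g +.
The two rarest classes, j g t and + + +, are the double crossovers. Comparing them with the parentals, only the g allele has switched, so g is the middle locus and the order is t – g – j.
Crossovers in the t–g interval produce the single-crossover classes j + + and + g t (57 + 67 = 124) plus the double crossovers (12).
RF(t–g) = (124 + 12) / 2000 = 136/2000 = 0.0680 → 6.8 cM.

6.8 cM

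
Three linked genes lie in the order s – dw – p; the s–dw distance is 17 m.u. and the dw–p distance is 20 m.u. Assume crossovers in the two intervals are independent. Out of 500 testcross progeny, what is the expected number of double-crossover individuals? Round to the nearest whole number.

17

Map distances give recombination frequencies of 0.170 and 0.200 for the two intervals.
With no interference, expected double-crossover frequency = 0.170 × 0.200 = 0.03400.
Expected number = 0.03400 × 500 = 17.00 ≈ 17.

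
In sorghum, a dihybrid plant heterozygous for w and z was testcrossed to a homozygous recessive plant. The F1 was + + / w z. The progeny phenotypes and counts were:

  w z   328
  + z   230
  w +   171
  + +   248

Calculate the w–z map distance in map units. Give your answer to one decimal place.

The recombinant classes are + z and w +: 230 + 171 = 401.
Recombination frequency = 401/977 = 0.4104 ≈ 41.0%, i.e. 41.0 map units.

41.0 map units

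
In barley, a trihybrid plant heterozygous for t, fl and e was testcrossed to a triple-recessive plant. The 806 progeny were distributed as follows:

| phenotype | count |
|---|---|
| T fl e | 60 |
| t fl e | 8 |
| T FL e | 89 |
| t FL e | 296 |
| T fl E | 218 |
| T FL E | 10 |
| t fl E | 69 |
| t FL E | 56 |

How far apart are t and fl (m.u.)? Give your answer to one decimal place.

The two most frequent reciprocal classes, T fl E and t FL e, are the parental types, so the F1 was T fl E / t FL e.
The two rarest classes, T FL E and t fl e, are the double crossovers. Comparing them with the parentals, only the fl allele has switched, so fl is the middle locus and the order is t – fl – e.
Crossovers in the t–fl interval produce the single-crossover classes t fl E and T FL e (69 + 89 = 158) plus the double crossovers (18).
RF(t–fl) = (158 + 18) / 806 = 176/806 = 0.2184 → 21.8 m.u.

21.8 m.u.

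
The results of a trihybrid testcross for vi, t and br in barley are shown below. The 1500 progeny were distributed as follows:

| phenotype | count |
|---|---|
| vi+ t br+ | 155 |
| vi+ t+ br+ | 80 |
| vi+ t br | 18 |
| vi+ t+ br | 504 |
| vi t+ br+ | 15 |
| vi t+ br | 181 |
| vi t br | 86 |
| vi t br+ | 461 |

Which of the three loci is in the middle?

t

The two most frequent reciprocal classes, vi t br+ and vi+ t+ br, are the parental types, so the F1 was vi t br+ / vi+ t+ br.
The two rarest classes, vi t+ br+ and vi+ t br, are the double crossovers. Comparing them with the parentals, only the t allele has switched, so t is the middle locus and the order is br – t – vi.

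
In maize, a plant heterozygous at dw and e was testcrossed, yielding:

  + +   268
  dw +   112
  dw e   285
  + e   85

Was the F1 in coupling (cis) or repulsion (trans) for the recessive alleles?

The two most frequent classes are + + (268) and dw e (285); these are the parental (non-recombinant) types.
So the F1 carried + + on one chromosome and dw e on the other — the recessive alleles are on the same chromosome (cis / coupling).

cis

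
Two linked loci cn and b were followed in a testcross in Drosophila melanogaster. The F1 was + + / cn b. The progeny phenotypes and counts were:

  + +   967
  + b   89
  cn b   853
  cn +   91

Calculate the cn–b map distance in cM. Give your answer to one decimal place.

9.0 cM

The recombinant classes are + b and cn +: 89 + 91 = 180.
Recombination frequency = 180/2000 = 0.0900 ≈ 9.0%, i.e. 9.0 cM.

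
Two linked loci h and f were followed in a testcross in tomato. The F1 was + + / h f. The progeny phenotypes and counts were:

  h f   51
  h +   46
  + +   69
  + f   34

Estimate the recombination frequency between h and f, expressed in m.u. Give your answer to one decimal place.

The recombinant classes are + f and h +: 34 + 46 = 80.
Recombination frequency = 80/200 = 0.4000 ≈ 40.0%, i.e. 40.0 m.u.

40.0 m.u.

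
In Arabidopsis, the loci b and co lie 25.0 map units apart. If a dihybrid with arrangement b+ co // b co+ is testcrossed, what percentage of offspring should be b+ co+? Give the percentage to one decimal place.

12.5%

A map distance of 25.0 map units corresponds to a recombination frequency of 0.250.
The F1 is b+ co / b co+, so b+ co+ is a recombinant gamete class with expected frequency r/2 = 0.250/2 = 0.1250.
That is 0.1250 = 12.5% of the progeny.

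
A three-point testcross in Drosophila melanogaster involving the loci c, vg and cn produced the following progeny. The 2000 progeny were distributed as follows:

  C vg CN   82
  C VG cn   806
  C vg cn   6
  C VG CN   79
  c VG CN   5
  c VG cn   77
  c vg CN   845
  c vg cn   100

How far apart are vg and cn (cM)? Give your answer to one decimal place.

The two most frequent reciprocal classes, C VG cn and c vg CN, are the parental types, so the F1 was C VG cn / c vg CN.
The two rarest classes, C vg cn and c VG CN, are the double crossovers. Comparing them with the parentals, only the vg allele has switched, so vg is the middle locus and the order is cn – vg – c.
Crossovers in the cn–vg interval produce the single-crossover classes C VG CN and c vg cn (79 + 100 = 179) plus the double crossovers (11).
RF(cn–vg) = (179 + 11) / 2000 = 190/2000 = 0.0950 → 9.5 cM.

9.5 cM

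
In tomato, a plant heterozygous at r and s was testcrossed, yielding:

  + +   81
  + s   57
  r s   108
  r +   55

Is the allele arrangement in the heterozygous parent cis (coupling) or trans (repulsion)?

cis

The two most frequent classes are + + (81) and r s (108); these are the parental (non-recombinant) types.
So the F1 carried + + on one chromosome and r s on the other — the recessive alleles are on the same chromosome (cis / coupling).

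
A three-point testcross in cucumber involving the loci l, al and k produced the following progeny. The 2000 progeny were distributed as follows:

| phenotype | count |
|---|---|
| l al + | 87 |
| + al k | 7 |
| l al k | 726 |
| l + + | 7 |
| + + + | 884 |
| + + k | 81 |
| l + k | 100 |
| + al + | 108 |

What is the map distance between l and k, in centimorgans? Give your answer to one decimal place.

The two most frequent reciprocal classes, + + + and l al k, are the parental types, so the F1 was + + + / l al k.
The two rarest classes, l + + and + al k, are the double crossovers. Comparing them with the parentals, only the l allele has switched, so l is the middle locus and the order is k – l – al.
Crossovers in the k–l interval produce the single-crossover classes + + k and l al + (81 + 87 = 168) plus the double crossovers (14).
RF(k–l) = (168 + 14) / 2000 = 182/2000 = 0.0910 → 9.1 centimorgans.

9.1 centimorgans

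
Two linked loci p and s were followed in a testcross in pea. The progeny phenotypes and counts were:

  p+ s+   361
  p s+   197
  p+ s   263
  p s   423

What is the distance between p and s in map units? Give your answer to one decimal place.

The two most frequent classes, p+ s+ (361) and p s (423), are the parental types, so the F1 was p+ s+ / p s.
The recombinant classes are p+ s and p s+: 263 + 197 = 460.
Recombination frequency = 460/1244 = 0.3698 ≈ 37.0%, i.e. 37.0 map units.

37.0 map units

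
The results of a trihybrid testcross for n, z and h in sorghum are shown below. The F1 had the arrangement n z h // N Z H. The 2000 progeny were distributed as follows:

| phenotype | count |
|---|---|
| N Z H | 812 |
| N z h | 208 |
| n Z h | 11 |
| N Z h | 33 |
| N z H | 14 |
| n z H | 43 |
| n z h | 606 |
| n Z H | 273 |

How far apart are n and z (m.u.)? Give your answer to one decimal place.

25.3 m.u.

The two rarest classes, n Z h and N z H, are the double crossovers. Comparing them with the parentals, only the z allele has switched, so z is the middle locus and the order is h – z – n.
Crossovers in the z–n interval produce the single-crossover classes N z h and n Z H (208 + 273 = 481) plus the double crossovers (25).
RF(z–n) = (481 + 25) / 2000 = 506/2000 = 0.2530 → 25.3 m.u.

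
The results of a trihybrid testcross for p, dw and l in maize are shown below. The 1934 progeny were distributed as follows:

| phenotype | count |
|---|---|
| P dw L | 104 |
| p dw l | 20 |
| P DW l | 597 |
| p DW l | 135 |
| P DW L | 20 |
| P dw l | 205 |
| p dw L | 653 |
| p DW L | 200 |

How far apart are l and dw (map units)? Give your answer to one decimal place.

23.0 map units

The two most frequent reciprocal classes, p dw L and P DW l, are the parental types, so the F1 was p dw L / P DW l.
The two rarest classes, p dw l and P DW L, are the double crossovers. Comparing them with the parentals, only the l allele has switched, so l is the middle locus and the order is dw – l – p.
Crossovers in the dw–l interval produce the single-crossover classes p DW L and P dw l (200 + 205 = 405) plus the double crossovers (40).
RF(dw–l) = (405 + 40) / 1934 = 445/1934 = 0.2301 → 23.0 map units.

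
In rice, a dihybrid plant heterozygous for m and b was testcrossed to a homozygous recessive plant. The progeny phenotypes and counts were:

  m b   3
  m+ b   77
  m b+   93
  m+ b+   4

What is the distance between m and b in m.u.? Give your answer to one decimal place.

The two most frequent classes, m+ b (77) and m b+ (93), are the parental types, so the F1 was m+ b / m b+.
The recombinant classes are m+ b+ and m b: 4 + 3 = 7.
Recombination frequency = 7/177 = 0.0395 ≈ 4.0%, i.e. 4.0 m.u.

4.0 m.u.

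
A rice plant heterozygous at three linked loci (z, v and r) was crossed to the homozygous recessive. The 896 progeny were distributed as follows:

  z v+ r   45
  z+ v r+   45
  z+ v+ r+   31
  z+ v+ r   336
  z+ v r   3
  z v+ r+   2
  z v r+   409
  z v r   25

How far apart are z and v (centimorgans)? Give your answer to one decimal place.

The two most frequent reciprocal classes, z v r+ and z+ v+ r, are the parental types, so the F1 was z v r+ / z+ v+ r.
The two rarest classes, z v+ r+ and z+ v r, are the double crossovers. Comparing them with the parentals, only the v allele has switched, so v is the middle locus and the order is z – v – r.
Crossovers in the z–v interval produce the single-crossover classes z+ v r+ and z v+ r (45 + 45 = 90) plus the double crossovers (5).
RF(z–v) = (90 + 5) / 896 = 95/896 = 0.1060 → 10.6 centimorgans.

10.6 centimorgans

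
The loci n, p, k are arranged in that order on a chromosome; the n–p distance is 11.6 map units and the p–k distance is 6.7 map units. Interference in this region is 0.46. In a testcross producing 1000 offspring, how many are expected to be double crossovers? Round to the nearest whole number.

Map distances give recombination frequencies of 0.116 and 0.067 for the two intervals.
With interference 0.46 (so coincidence = 0.54), expected double-crossover frequency = 0.116 × 0.067 × 0.54 = 0.00420.
Expected number = 0.00420 × 1000 = 4.20 ≈ 4.

4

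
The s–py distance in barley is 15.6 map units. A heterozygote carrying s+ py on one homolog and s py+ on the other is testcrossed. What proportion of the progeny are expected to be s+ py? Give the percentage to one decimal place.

42.2%

A map distance of 15.6 map units corresponds to a recombination frequency of 0.156.
The F1 is s+ py / s py+, so s+ py is a parental gamete class with expected frequency (1 − r)/2 = 0.844/2 = 0.4220.
That is 0.4220 = 42.2% of the progeny.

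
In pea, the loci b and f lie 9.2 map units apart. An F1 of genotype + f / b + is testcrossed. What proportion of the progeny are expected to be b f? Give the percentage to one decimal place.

4.6%

A map distance of 9.2 map units corresponds to a recombination frequency of 0.092.
The F1 is + f / b +, so b f is a recombinant gamete class with expected frequency r/2 = 0.092/2 = 0.0460.
That is 0.0460 = 4.6% of the progeny.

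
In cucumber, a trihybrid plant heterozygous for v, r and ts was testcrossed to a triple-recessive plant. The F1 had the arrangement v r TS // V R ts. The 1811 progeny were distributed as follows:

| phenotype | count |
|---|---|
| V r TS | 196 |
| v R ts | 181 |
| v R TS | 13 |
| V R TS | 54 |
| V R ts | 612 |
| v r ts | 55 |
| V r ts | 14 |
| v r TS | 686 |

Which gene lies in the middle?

r

The two rarest classes, v R TS and V r ts, are the double crossovers. Comparing them with the parentals, only the r allele has switched, so r is the middle locus and the order is ts – r – v.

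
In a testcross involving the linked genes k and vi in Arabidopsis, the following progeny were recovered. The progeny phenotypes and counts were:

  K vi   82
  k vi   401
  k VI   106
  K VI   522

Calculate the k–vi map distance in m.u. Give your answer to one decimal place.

The two most frequent classes, K VI (522) and k vi (401), are the parental types, so the F1 was K VI / k vi.
The recombinant classes are K vi and k VI: 82 + 106 = 188.
Recombination frequency = 188/1111 = 0.1692 ≈ 16.9%, i.e. 16.9 m.u.

16.9 m.u.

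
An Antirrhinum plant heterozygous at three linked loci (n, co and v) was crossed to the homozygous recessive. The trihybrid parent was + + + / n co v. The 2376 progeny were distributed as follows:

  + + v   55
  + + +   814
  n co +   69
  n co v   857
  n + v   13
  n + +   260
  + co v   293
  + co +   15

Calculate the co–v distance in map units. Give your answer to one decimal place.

The two rarest classes, + co + and n + v, are the double crossovers. Comparing them with the parentals, only the co allele has switched, so co is the middle locus and the order is v – co – n.
Crossovers in the v–co interval produce the single-crossover classes + + v and n co + (55 + 69 = 124) plus the double crossovers (28).
RF(v–co) = (124 + 28) / 2376 = 152/2376 = 0.0640 → 6.4 map units.

6.4 map units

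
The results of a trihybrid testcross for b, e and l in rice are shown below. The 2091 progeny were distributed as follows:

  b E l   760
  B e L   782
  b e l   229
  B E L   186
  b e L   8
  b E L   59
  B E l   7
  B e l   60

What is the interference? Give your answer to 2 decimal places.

The two most frequent reciprocal classes, B e L and b E l, are the parental types, so the F1 was B e L / b E l.
The two rarest classes, b e L and B E l, are the double crossovers. Comparing them with the parentals, only the b allele has switched, so b is the middle locus and the order is l – b – e.
l–b: (119 + 15)/2091 = 0.0641; b–e: (415 + 15)/2091 = 0.2056.
Expected DCO frequency = 0.0641 × 0.2056 ≈ 0.01318; observed = 15/2091 ≈ 0.00717.
Coefficient of coincidence = 0.00717/0.01318 ≈ 0.54; interference = 1 − 0.54 = 0.46.

0.46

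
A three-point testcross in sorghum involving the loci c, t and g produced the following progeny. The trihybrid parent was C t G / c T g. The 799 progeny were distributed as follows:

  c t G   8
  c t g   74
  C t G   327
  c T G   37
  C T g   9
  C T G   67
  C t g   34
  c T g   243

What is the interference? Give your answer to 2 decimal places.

0.02

The two rarest classes, c t G and C T g, are the double crossovers. Comparing them with the parentals, only the c allele has switched, so c is the middle locus and the order is t – c – g.
t–c: (141 + 17)/799 = 0.1977; c–g: (71 + 17)/799 = 0.1101.
Expected DCO frequency = 0.1977 × 0.1101 ≈ 0.02177; observed = 17/799 ≈ 0.02128.
Coefficient of coincidence = 0.02128/0.02177 ≈ 0.98; interference = 1 − 0.98 = 0.02.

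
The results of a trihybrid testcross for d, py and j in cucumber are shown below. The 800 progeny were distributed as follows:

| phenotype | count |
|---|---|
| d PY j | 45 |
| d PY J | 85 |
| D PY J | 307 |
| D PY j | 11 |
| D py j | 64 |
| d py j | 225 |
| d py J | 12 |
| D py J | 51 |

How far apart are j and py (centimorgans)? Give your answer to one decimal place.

The two most frequent reciprocal classes, d py j and D PY J, are the parental types, so the F1 was d py j / D PY J.
The two rarest classes, d py J and D PY j, are the double crossovers. Comparing them with the parentals, only the j allele has switched, so j is the middle locus and the order is py – j – d.
Crossovers in the py–j interval produce the single-crossover classes d PY j and D py J (45 + 51 = 96) plus the double crossovers (23).
RF(py–j) = (96 + 23) / 800 = 119/800 = 0.1487 → 14.9 centimorgans.

14.9 centimorgans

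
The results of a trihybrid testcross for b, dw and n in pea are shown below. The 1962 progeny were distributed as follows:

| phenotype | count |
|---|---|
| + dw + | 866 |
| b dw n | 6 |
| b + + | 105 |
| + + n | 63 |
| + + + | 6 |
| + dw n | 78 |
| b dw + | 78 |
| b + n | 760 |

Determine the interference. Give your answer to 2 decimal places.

The two most frequent reciprocal classes, + dw + and b + n, are the parental types, so the F1 was + dw + / b + n.
The two rarest classes, + + + and b dw n, are the double crossovers. Comparing them with the parentals, only the dw allele has switched, so dw is the middle locus and the order is b – dw – n.
b–dw: (141 + 12)/1962 = 0.0780; dw–n: (183 + 12)/1962 = 0.0994.
Expected DCO frequency = 0.0780 × 0.0994 ≈ 0.00775; observed = 12/1962 ≈ 0.00612.
Coefficient of coincidence = 0.00612/0.00775 ≈ 0.79; interference = 1 − 0.79 = 0.21.

0.21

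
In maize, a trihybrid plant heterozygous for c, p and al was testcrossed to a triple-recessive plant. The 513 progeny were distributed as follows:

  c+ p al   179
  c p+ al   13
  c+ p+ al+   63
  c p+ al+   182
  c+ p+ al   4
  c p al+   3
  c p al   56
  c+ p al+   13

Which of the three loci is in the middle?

p

The two most frequent reciprocal classes, c p+ al+ and c+ p al, are the parental types, so the F1 was c p+ al+ / c+ p al.
The two rarest classes, c p al+ and c+ p+ al, are the double crossovers. Comparing them with the parentals, only the p allele has switched, so p is the middle locus and the order is c – p – al.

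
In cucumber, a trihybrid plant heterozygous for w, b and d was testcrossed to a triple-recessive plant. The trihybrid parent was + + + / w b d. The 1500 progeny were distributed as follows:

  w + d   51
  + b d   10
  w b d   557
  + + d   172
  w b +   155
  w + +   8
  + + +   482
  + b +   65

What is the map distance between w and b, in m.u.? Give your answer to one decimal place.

The two rarest classes, w + + and + b d, are the double crossovers. Comparing them with the parentals, only the w allele has switched, so w is the middle locus and the order is d – w – b.
Crossovers in the w–b interval produce the single-crossover classes + b + and w + d (65 + 51 = 116) plus the double crossovers (18).
RF(w–b) = (116 + 18) / 1500 = 134/1500 = 0.0893 → 8.9 m.u.

8.9 m.u.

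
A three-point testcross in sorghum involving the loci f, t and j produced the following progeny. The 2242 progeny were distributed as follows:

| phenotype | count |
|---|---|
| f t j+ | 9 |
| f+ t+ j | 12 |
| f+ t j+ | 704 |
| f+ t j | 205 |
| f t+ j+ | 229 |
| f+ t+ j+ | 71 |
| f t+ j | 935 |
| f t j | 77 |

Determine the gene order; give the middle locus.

f

The two most frequent reciprocal classes, f+ t j+ and f t+ j, are the parental types, so the F1 was f+ t j+ / f t+ j.
The two rarest classes, f t j+ and f+ t+ j, are the double crossovers. Comparing them with the parentals, only the f allele has switched, so f is the middle locus and the order is j – f – t.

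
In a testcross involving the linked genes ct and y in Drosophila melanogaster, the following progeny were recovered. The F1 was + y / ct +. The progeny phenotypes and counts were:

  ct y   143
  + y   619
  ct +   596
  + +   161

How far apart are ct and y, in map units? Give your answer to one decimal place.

20.0 map units

The recombinant classes are + + and ct y: 161 + 143 = 304.
Recombination frequency = 304/1519 = 0.2001 ≈ 20.0%, i.e. 20.0 map units.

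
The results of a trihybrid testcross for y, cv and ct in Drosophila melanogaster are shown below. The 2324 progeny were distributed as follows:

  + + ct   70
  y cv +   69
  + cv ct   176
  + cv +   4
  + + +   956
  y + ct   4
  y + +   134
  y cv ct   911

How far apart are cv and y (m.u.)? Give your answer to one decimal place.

13.7 m.u.

The two most frequent reciprocal classes, y cv ct and + + +, are the parental types, so the F1 was y cv ct / + + +.
The two rarest classes, y + ct and + cv +, are the double crossovers. Comparing them with the parentals, only the cv allele has switched, so cv is the middle locus and the order is y – cv – ct.
Crossovers in the y–cv interval produce the single-crossover classes + cv ct and y + + (176 + 134 = 310) plus the double crossovers (8).
RF(y–cv) = (310 + 8) / 2324 = 318/2324 = 0.1368 → 13.7 m.u.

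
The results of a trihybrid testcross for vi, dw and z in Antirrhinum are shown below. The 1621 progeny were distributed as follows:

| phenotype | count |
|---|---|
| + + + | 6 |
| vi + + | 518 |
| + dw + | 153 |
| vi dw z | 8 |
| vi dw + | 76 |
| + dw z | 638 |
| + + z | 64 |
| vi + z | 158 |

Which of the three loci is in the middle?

The two most frequent reciprocal classes, + dw z and vi + +, are the parental types, so the F1 was + dw z / vi + +.
The two rarest classes, vi dw z and + + +, are the double crossovers. Comparing them with the parentals, only the vi allele has switched, so vi is the middle locus and the order is z – vi – dw.

vi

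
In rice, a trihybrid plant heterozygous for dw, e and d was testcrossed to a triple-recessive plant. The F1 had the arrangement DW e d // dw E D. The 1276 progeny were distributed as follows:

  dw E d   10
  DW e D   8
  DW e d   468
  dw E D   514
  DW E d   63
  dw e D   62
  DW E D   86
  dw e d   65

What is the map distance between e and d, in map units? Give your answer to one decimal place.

The two rarest classes, DW e D and dw E d, are the double crossovers. Comparing them with the parentals, only the d allele has switched, so d is the middle locus and the order is e – d – dw.
Crossovers in the e–d interval produce the single-crossover classes DW E d and dw e D (63 + 62 = 125) plus the double crossovers (18).
RF(e–d) = (125 + 18) / 1276 = 143/1276 = 0.1121 → 11.2 map units.

11.2 map units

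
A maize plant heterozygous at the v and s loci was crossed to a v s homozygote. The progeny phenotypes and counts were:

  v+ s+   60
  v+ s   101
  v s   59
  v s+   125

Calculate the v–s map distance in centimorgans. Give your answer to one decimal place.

The two most frequent classes, v+ s (101) and v s+ (125), are the parental types, so the F1 was v+ s / v s+.
The recombinant classes are v+ s+ and v s: 60 + 59 = 119.
Recombination frequency = 119/345 = 0.3449 ≈ 34.5%, i.e. 34.5 centimorgans.

34.5 centimorgans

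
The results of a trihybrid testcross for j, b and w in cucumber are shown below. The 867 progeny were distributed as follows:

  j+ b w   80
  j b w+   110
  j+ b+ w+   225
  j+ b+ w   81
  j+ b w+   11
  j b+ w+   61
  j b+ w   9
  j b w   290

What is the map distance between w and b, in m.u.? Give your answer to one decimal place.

24.3 m.u.

The two most frequent reciprocal classes, j b w and j+ b+ w+, are the parental types, so the F1 was j b w / j+ b+ w+.
The two rarest classes, j b+ w and j+ b w+, are the double crossovers. Comparing them with the parentals, only the b allele has switched, so b is the middle locus and the order is w – b – j.
Crossovers in the w–b interval produce the single-crossover classes j b w+ and j+ b+ w (110 + 81 = 191) plus the double crossovers (20).
RF(w–b) = (191 + 20) / 867 = 211/867 = 0.2434 → 24.3 m.u.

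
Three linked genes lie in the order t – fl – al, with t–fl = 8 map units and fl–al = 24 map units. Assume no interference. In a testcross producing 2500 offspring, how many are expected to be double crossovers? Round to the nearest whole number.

Map distances give recombination frequencies of 0.080 and 0.240 for the two intervals.
With no interference, expected double-crossover frequency = 0.080 × 0.240 = 0.01920.
Expected number = 0.01920 × 2500 = 48.00 ≈ 48.

48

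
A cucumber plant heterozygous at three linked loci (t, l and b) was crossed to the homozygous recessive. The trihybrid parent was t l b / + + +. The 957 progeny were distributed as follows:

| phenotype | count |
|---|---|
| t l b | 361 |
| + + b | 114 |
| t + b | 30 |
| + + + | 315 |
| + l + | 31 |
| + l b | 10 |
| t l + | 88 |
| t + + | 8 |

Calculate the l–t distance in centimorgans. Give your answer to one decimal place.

The two rarest classes, + l b and t + +, are the double crossovers. Comparing them with the parentals, only the t allele has switched, so t is the middle locus and the order is l – t – b.
Crossovers in the l–t interval produce the single-crossover classes t + b and + l + (30 + 31 = 61) plus the double crossovers (18).
RF(l–t) = (61 + 18) / 957 = 79/957 = 0.0825 → 8.3 centimorgans.

8.3 centimorgans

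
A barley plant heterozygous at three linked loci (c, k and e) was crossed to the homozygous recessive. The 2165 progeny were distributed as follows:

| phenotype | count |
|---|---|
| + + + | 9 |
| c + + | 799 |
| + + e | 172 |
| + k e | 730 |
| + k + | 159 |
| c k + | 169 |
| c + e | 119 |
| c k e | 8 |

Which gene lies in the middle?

c

The two most frequent reciprocal classes, c + + and + k e, are the parental types, so the F1 was c + + / + k e.
The two rarest classes, + + + and c k e, are the double crossovers. Comparing them with the parentals, only the c allele has switched, so c is the middle locus and the order is e – c – k.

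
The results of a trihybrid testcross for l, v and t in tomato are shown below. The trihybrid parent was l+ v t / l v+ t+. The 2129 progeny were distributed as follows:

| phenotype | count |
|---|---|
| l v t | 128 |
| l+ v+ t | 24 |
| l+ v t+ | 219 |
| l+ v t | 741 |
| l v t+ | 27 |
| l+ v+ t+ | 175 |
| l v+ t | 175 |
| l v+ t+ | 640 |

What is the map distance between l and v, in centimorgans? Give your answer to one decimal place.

16.6 centimorgans

The two rarest classes, l+ v+ t and l v t+, are the double crossovers. Comparing them with the parentals, only the v allele has switched, so v is the middle locus and the order is l – v – t.
Crossovers in the l–v interval produce the single-crossover classes l v t and l+ v+ t+ (128 + 175 = 303) plus the double crossovers (51).
RF(l–v) = (303 + 51) / 2129 = 354/2129 = 0.1663 → 16.6 centimorgans.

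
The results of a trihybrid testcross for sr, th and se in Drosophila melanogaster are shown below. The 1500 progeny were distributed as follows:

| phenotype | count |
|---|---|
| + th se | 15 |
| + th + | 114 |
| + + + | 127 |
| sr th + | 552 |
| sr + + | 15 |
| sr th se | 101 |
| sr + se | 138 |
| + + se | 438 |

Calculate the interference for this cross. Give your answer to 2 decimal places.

0.38

The two most frequent reciprocal classes, + + se and sr th +, are the parental types, so the F1 was + + se / sr th +.
The two rarest classes, + th se and sr + +, are the double crossovers. Comparing them with the parentals, only the th allele has switched, so th is the middle locus and the order is sr – th – se.
sr–th: (252 + 30)/1500 = 0.1880; th–se: (228 + 30)/1500 = 0.1720.
Expected DCO frequency = 0.1880 × 0.1720 ≈ 0.03234; observed = 30/1500 ≈ 0.02000.
Coefficient of coincidence = 0.02000/0.03234 ≈ 0.62; interference = 1 − 0.62 = 0.38.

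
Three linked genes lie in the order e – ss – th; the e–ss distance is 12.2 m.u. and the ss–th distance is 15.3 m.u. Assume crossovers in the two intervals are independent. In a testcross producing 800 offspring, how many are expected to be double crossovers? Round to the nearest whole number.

Map distances give recombination frequencies of 0.122 and 0.153 for the two intervals.
With no interference, expected double-crossover frequency = 0.122 × 0.153 = 0.01867.
Expected number = 0.01867 × 800 = 14.93 ≈ 15.

15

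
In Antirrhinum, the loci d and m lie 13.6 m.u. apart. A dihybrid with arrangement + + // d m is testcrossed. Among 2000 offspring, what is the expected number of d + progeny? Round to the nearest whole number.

A map distance of 13.6 m.u. corresponds to a recombination frequency of 0.136.
The F1 is + + / d m, so d + is a recombinant gamete class with expected frequency r/2 = 0.136/2 = 0.0680.
Expected number = 0.0680 × 2000 = 136.00 ≈ 136.

136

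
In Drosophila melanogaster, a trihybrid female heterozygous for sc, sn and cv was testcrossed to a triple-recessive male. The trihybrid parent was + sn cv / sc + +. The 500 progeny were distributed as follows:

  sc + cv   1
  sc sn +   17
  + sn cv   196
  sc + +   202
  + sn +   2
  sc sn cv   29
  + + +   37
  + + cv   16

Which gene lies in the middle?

The two rarest classes, + sn + and sc + cv, are the double crossovers. Comparing them with the parentals, only the cv allele has switched, so cv is the middle locus and the order is sc – cv – sn.

cv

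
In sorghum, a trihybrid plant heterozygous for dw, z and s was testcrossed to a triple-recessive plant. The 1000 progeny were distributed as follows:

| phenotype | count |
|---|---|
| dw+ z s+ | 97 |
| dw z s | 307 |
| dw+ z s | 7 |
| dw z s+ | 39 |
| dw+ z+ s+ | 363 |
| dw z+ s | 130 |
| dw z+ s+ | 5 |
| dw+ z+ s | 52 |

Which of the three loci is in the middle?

dw

The two most frequent reciprocal classes, dw+ z+ s+ and dw z s, are the parental types, so the F1 was dw+ z+ s+ / dw z s.
The two rarest classes, dw z+ s+ and dw+ z s, are the double crossovers. Comparing them with the parentals, only the dw allele has switched, so dw is the middle locus and the order is s – dw – z.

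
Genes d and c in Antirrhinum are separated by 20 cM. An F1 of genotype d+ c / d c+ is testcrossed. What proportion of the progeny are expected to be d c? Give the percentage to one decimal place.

10.0%

A map distance of 20 cM corresponds to a recombination frequency of 0.200.
The F1 is d+ c / d c+, so d c is a recombinant gamete class with expected frequency r/2 = 0.200/2 = 0.1000.
That is 0.1000 = 10.0% of the progeny.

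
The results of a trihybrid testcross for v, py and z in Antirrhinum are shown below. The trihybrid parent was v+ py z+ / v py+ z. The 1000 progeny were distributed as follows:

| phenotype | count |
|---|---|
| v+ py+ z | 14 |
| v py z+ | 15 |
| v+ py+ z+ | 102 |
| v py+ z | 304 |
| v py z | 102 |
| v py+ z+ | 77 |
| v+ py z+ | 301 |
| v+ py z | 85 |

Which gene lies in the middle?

v

The two rarest classes, v py z+ and v+ py+ z, are the double crossovers. Comparing them with the parentals, only the v allele has switched, so v is the middle locus and the order is z – v – py.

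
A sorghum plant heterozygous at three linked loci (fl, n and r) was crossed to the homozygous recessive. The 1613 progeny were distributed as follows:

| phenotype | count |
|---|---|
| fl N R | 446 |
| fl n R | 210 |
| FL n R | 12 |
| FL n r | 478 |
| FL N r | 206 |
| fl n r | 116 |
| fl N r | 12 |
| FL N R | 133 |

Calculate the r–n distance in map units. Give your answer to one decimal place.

27.3 map units

The two most frequent reciprocal classes, FL n r and fl N R, are the parental types, so the F1 was FL n r / fl N R.
The two rarest classes, FL n R and fl N r, are the double crossovers. Comparing them with the parentals, only the r allele has switched, so r is the middle locus and the order is n – r – fl.
Crossovers in the n–r interval produce the single-crossover classes FL N r and fl n R (206 + 210 = 416) plus the double crossovers (24).
RF(n–r) = (416 + 24) / 1613 = 440/1613 = 0.2728 → 27.3 map units.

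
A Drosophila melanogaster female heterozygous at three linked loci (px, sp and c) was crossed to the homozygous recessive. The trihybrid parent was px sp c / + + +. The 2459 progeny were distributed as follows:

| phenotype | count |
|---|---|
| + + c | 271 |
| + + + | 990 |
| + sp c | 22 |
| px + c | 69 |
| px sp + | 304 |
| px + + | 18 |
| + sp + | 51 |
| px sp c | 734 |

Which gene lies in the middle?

The two rarest classes, + sp c and px + +, are the double crossovers. Comparing them with the parentals, only the px allele has switched, so px is the middle locus and the order is sp – px – c.

px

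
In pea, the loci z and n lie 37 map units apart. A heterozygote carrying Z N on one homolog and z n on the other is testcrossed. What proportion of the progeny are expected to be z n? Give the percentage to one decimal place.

31.5%

A map distance of 37 map units corresponds to a recombination frequency of 0.370.
The F1 is Z N / z n, so z n is a parental gamete class with expected frequency (1 − r)/2 = 0.630/2 = 0.3150.
That is 0.3150 = 31.5% of the progeny.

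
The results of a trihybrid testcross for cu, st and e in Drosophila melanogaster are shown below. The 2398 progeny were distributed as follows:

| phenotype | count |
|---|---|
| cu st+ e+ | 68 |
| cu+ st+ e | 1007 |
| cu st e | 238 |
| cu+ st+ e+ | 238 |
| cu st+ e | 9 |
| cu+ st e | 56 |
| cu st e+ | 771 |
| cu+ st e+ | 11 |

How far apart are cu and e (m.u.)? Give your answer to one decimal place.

20.7 m.u.

The two most frequent reciprocal classes, cu+ st+ e and cu st e+, are the parental types, so the F1 was cu+ st+ e / cu st e+.
The two rarest classes, cu st+ e and cu+ st e+, are the double crossovers. Comparing them with the parentals, only the cu allele has switched, so cu is the middle locus and the order is e – cu – st.
Crossovers in the e–cu interval produce the single-crossover classes cu+ st+ e+ and cu st e (238 + 238 = 476) plus the double crossovers (20).
RF(e–cu) = (476 + 20) / 2398 = 496/2398 = 0.2068 → 20.7 m.u.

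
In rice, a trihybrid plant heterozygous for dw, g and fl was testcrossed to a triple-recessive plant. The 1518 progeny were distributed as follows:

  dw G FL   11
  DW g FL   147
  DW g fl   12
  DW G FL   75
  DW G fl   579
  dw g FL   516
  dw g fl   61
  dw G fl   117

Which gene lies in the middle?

g

The two most frequent reciprocal classes, DW G fl and dw g FL, are the parental types, so the F1 was DW G fl / dw g FL.
The two rarest classes, DW g fl and dw G FL, are the double crossovers. Comparing them with the parentals, only the g allele has switched, so g is the middle locus and the order is fl – g – dw.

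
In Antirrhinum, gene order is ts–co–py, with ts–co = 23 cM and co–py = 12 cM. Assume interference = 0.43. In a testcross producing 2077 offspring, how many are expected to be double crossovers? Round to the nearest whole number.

Map distances give recombination frequencies of 0.230 and 0.120 for the two intervals.
With interference 0.43 (so coincidence = 0.57), expected double-crossover frequency = 0.230 × 0.120 × 0.57 = 0.01573.
Expected number = 0.01573 × 2077 = 32.68 ≈ 33.

33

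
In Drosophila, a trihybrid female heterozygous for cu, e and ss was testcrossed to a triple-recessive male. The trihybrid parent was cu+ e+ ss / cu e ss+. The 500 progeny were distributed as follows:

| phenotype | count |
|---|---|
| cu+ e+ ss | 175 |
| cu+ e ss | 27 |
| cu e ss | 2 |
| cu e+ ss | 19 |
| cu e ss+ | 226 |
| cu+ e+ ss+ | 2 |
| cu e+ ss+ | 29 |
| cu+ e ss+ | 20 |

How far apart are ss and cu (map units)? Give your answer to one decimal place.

8.6 map units

The two rarest classes, cu+ e+ ss+ and cu e ss, are the double crossovers. Comparing them with the parentals, only the ss allele has switched, so ss is the middle locus and the order is cu – ss – e.
Crossovers in the cu–ss interval produce the single-crossover classes cu e+ ss and cu+ e ss+ (19 + 20 = 39) plus the double crossovers (4).
RF(cu–ss) = (39 + 4) / 500 = 43/500 = 0.0860 → 8.6 map units.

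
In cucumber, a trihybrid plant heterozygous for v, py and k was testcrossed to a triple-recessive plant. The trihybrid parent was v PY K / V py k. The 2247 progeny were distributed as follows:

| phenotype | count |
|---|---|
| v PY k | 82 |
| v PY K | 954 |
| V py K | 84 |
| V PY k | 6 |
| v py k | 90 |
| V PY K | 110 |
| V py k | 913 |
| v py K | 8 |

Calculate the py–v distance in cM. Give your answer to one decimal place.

The two rarest classes, v py K and V PY k, are the double crossovers. Comparing them with the parentals, only the py allele has switched, so py is the middle locus and the order is v – py – k.
Crossovers in the v–py interval produce the single-crossover classes V PY K and v py k (110 + 90 = 200) plus the double crossovers (14).
RF(v–py) = (200 + 14) / 2247 = 214/2247 = 0.0952 → 9.5 cM.

9.5 cM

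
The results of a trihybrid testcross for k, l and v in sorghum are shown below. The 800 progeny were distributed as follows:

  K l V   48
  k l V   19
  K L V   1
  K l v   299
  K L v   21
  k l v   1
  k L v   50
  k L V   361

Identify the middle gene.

The two most frequent reciprocal classes, k L V and K l v, are the parental types, so the F1 was k L V / K l v.
The two rarest classes, K L V and k l v, are the double crossovers. Comparing them with the parentals, only the k allele has switched, so k is the middle locus and the order is v – k – l.

k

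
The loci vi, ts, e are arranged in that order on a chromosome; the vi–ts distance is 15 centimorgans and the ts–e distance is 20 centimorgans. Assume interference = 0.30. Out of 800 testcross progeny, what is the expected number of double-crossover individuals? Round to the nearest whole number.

17

Map distances give recombination frequencies of 0.150 and 0.200 for the two intervals.
With interference 0.30 (so coincidence = 0.70), expected double-crossover frequency = 0.150 × 0.200 × 0.70 = 0.02100.
Expected number = 0.02100 × 800 = 16.80 ≈ 17.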